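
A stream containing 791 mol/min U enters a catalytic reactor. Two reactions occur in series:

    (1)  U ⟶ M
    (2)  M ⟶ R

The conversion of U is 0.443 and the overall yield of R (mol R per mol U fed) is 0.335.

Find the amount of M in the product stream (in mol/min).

Conversion of U: U consumed = 1ξ₁ = 0.443 × 791 → ξ₁ = 350.4 mol/min.
Yield of R: 1ξ₂ / 791 = 0.335 → ξ₂ = 265 mol/min.
Outlet amounts (n = n₀ + Σ ν·ξ):
  U: 791 − 1(350.4) = 440.6
  M: 0 + 1(350.4) − 1(265) = 85.43
  R: 0 + 1(265) = 265

85.4 mol/min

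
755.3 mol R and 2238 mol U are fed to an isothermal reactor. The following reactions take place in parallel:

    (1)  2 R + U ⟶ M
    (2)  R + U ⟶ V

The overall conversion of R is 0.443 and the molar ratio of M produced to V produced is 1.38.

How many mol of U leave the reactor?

2030 mol

Conversion of R: R consumed = 0.443 × 755.3 = 334.6 mol = 2ξ₁ + 1ξ₂.
Selectivity: 1ξ₁ / (1ξ₂) = 1.38 → ξ₁ = 1.38 ξ₂.
Substitute: (2·1.38 + 1) ξ₂ = 334.6 → ξ₂ = 88.99 mol, ξ₁ = 122.8 mol.
Outlet amounts (n = n₀ + Σ ν·ξ):
  R: 755.3 − 2(122.8) − 1(88.99) = 420.7
  U: 2238 − 1(122.8) − 1(88.99) = 2026
  M: 0 + 1(122.8) = 122.8
  V: 0 + 1(88.99) = 88.99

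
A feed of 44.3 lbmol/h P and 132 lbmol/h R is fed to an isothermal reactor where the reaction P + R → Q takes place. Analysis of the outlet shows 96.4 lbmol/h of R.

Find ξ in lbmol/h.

ξ = 35.6 lbmol/h

For R: n = n₀ − 1ξ → 96.4 = 132 − 1ξ, giving ξ = 35.6 lbmol/h.
Outlet amounts (n = n₀ + ν ξ):
  P: 44.3 − 1(35.6) = 8.7
  R: 132 − 1(35.6) = 96.4
  Q: 0 + 1(35.6) = 35.6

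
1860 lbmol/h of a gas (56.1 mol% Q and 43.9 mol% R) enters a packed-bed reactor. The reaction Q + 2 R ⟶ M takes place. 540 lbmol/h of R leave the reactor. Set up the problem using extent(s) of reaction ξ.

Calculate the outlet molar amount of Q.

905 lbmol/h

For R: n = n₀ − 2ξ → 540 = 816.5 − 2ξ, giving ξ = 138.3 lbmol/h.
Outlet amounts (n = n₀ + ν ξ):
  Q: 1043 − 1(138.3) = 905.2
  R: 816.5 − 2(138.3) = 540
  M: 0 + 1(138.3) = 138.3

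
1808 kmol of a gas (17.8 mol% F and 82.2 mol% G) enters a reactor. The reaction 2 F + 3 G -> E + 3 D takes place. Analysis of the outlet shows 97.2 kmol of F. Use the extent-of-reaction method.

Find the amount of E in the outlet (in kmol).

For F: n = n₀ − 2ξ → 97.2 = 321.8 − 2ξ, giving ξ = 112.3 kmol.
Outlet amounts (n = n₀ + ν ξ):
  F: 321.8 − 2(112.3) = 97.2
  G: 1486 − 3(112.3) = 1149
  E: 0 + 1(112.3) = 112.3
  D: 0 + 3(112.3) = 336.9

112 kmol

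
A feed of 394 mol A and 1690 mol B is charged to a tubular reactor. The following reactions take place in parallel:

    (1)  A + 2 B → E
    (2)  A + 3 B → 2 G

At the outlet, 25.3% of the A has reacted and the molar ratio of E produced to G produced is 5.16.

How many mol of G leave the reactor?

Conversion of A: A consumed = 0.253 × 394 = 99.68 mol = 1ξ₁ + 1ξ₂.
Selectivity: 1ξ₁ / (2ξ₂) = 5.16 → ξ₁ = 10.32 ξ₂.
Substitute: (1·10.32 + 1) ξ₂ = 99.68 → ξ₂ = 8.806 mol, ξ₁ = 90.88 mol.
Outlet amounts (n = n₀ + Σ ν·ξ):
  A: 394 − 1(90.88) − 1(8.806) = 294.3
  B: 1690 − 2(90.88) − 3(8.806) = 1482
  E: 0 + 1(90.88) = 90.88
  G: 0 + 2(8.806) = 17.61

17.6 mol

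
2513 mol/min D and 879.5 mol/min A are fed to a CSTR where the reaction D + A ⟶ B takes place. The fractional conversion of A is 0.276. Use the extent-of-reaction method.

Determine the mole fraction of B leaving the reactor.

0.0771

A reacted = 0.276 × 879.5 = 242.7 mol/min; ν_A = −1, so ξ = 242.7/1 = 242.7 mol/min.
Outlet amounts (n = n₀ + ν ξ):
  D: 2513 − 1(242.7) = 2270
  A: 879.5 − 1(242.7) = 636.8
  B: 0 + 1(242.7) = 242.7
Total out = 3150 mol/min; y_B = 242.7 / 3150 = 0.07707.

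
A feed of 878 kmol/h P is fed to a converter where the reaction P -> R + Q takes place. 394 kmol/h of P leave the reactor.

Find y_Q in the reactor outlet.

0.355

For P: n = n₀ − 1ξ → 394 = 878 − 1ξ, giving ξ = 484 kmol/h.
Outlet amounts (n = n₀ + ν ξ):
  P: 878 − 1(484) = 394
  R: 0 + 1(484) = 484
  Q: 0 + 1(484) = 484
Total out = 1362 kmol/h; y_Q = 484 / 1362 = 0.3554.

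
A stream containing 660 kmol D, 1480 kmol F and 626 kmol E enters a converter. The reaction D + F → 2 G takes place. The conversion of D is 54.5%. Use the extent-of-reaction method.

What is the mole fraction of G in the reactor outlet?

D reacted = 0.545 × 660 = 359.7 kmol; ν_D = −1, so ξ = 359.7/1 = 359.7 kmol.
Outlet amounts (n = n₀ + ν ξ):
  D: 660 − 1(359.7) = 300.3
  F: 1480 − 1(359.7) = 1120
  G: 0 + 2(359.7) = 719.4
  E: 626 (inert)
Total out = 2766 kmol; y_G = 719.4 / 2766 = 0.2601.

0.26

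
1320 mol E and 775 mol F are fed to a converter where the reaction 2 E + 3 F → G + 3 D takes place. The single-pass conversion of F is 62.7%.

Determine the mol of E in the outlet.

996 mol

F reacted = 0.627 × 775 = 485.9 mol; ν_F = −3, so ξ = 485.9/3 = 162 mol.
Outlet amounts (n = n₀ + ν ξ):
  E: 1320 − 2(162) = 996
  F: 775 − 3(162) = 289.1
  G: 0 + 1(162) = 162
  D: 0 + 3(162) = 485.9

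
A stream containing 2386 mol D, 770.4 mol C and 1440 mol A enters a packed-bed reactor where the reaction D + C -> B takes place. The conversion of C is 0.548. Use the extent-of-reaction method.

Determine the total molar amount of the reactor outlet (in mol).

4170 mol

C reacted = 0.548 × 770.4 = 422.2 mol; ν_C = −1, so ξ = 422.2/1 = 422.2 mol.
Outlet amounts (n = n₀ + ν ξ):
  D: 2386 − 1(422.2) = 1964
  C: 770.4 − 1(422.2) = 348.2
  B: 0 + 1(422.2) = 422.2
  A: 1440 (inert)
Total out = 1964 + 348.2 + 422.2 + 1440 = 4174 mol.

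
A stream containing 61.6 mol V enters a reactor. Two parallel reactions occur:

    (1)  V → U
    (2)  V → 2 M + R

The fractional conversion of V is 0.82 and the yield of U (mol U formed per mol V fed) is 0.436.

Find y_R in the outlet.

Yield of U: 1ξ₁ / 61.6 = 0.436 → ξ₁ = 26.86 mol.
Conversion of V: 1ξ₁ + 1ξ₂ = 0.82 × 61.6 = 50.51 → ξ₂ = 23.65 mol.
Outlet amounts (n = n₀ + Σ ν·ξ):
  V: 61.6 − 1(26.86) − 1(23.65) = 11.09
  U: 0 + 1(26.86) = 26.86
  M: 0 + 2(23.65) = 47.31
  R: 0 + 1(23.65) = 23.65
Total out = 108.9 mol; y_R = 23.65 / 108.9 = 0.2172.

0.217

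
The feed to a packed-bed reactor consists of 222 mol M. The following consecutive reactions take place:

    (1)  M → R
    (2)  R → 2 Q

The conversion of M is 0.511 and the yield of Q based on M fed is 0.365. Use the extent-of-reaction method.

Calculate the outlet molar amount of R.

Conversion of M: M consumed = 1ξ₁ = 0.511 × 222 → ξ₁ = 113.4 mol.
Yield of Q: 2ξ₂ / 222 = 0.365 → ξ₂ = 40.52 mol.
Outlet amounts (n = n₀ + Σ ν·ξ):
  M: 222 − 1(113.4) = 108.6
  R: 0 + 1(113.4) − 1(40.52) = 72.93
  Q: 0 + 2(40.52) = 81.03

72.9 mol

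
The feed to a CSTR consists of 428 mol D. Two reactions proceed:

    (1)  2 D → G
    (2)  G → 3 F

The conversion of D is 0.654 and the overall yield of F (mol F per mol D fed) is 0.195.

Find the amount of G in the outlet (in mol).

112 mol

Conversion of D: D consumed = 2ξ₁ = 0.654 × 428 → ξ₁ = 140 mol.
Yield of F: 3ξ₂ / 428 = 0.195 → ξ₂ = 27.82 mol.
Outlet amounts (n = n₀ + Σ ν·ξ):
  D: 428 − 2(140) = 148.1
  G: 0 + 1(140) − 1(27.82) = 112.1
  F: 0 + 3(27.82) = 83.46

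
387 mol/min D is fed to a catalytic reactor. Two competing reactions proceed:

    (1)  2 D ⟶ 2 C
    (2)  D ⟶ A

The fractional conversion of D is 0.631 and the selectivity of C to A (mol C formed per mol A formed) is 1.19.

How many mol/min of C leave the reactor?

133 mol/min

Conversion of D: D consumed = 0.631 × 387 = 244.2 mol/min = 2ξ₁ + 1ξ₂.
Selectivity: 2ξ₁ / (1ξ₂) = 1.19 → ξ₁ = 0.595 ξ₂.
Substitute: (2·0.595 + 1) ξ₂ = 244.2 → ξ₂ = 111.5 mol/min, ξ₁ = 66.35 mol/min.
Outlet amounts (n = n₀ + Σ ν·ξ):
  D: 387 − 2(66.35) − 1(111.5) = 142.8
  C: 0 + 2(66.35) = 132.7
  A: 0 + 1(111.5) = 111.5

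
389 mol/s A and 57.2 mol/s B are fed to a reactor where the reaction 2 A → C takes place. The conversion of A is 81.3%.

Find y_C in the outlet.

0.549

A reacted = 0.813 × 389 = 316.3 mol/s; ν_A = −2, so ξ = 316.3/2 = 158.1 mol/s.
Outlet amounts (n = n₀ + ν ξ):
  A: 389 − 2(158.1) = 72.74
  C: 0 + 1(158.1) = 158.1
  B: 57.2 (inert)
Total out = 288.1 mol/s; y_C = 158.1 / 288.1 = 0.5489.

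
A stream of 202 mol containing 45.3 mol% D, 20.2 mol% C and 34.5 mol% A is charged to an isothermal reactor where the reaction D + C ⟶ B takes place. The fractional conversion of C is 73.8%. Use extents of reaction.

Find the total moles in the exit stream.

C reacted = 0.738 × 40.8 = 30.11 mol; ν_C = −1, so ξ = 30.11/1 = 30.11 mol.
Outlet amounts (n = n₀ + ν ξ):
  D: 91.51 − 1(30.11) = 61.39
  C: 40.8 − 1(30.11) = 10.69
  B: 0 + 1(30.11) = 30.11
  A: 69.69 (inert)
Total out = 61.39 + 10.69 + 30.11 + 69.69 = 171.9 mol.

172 mol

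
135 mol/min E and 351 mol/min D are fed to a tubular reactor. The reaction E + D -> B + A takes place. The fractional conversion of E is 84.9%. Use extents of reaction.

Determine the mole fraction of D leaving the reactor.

E reacted = 0.849 × 135 = 114.6 mol/min; ν_E = −1, so ξ = 114.6/1 = 114.6 mol/min.
Outlet amounts (n = n₀ + ν ξ):
  E: 135 − 1(114.6) = 20.39
  D: 351 − 1(114.6) = 236.4
  B: 0 + 1(114.6) = 114.6
  A: 0 + 1(114.6) = 114.6
Total out = 486 mol/min; y_D = 236.4 / 486 = 0.4864.

0.486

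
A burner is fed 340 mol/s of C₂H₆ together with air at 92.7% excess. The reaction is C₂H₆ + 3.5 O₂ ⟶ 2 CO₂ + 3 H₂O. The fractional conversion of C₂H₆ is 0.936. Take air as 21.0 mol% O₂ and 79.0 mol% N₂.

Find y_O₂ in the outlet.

0.103

Stoichiometric O₂ = 3.5 × 340 = 1190 mol/s; O₂ fed = 1190 × 1.927 = 2293 mol/s.
N₂ fed = 2293 × 79/21 = 8627 mol/s.
Fuel reacted = 0.936 × 340 → ξ = 318.2 mol/s.
Outlet (n = n₀ + ν ξ):
  C₂H₆: 340 − 1(318.2) = 21.76
  O₂: 2293 − 3.5(318.2) = 1179
  N₂: 8627 (inert)
  CO₂: 0 + 2(318.2) = 636.5
  H₂O: 0 + 3(318.2) = 954.7
Total out = 11420 mol/s; y_O₂ = 1179 / 11420 = 0.1033.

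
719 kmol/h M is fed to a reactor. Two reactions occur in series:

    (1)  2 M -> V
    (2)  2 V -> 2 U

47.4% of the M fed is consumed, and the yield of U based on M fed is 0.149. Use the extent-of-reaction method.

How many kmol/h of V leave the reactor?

63.3 kmol/h

Conversion of M: M consumed = 2ξ₁ = 0.474 × 719 → ξ₁ = 170.4 kmol/h.
Yield of U: 2ξ₂ / 719 = 0.149 → ξ₂ = 53.57 kmol/h.
Outlet amounts (n = n₀ + Σ ν·ξ):
  M: 719 − 2(170.4) = 378.2
  V: 0 + 1(170.4) − 2(53.57) = 63.27
  U: 0 + 2(53.57) = 107.1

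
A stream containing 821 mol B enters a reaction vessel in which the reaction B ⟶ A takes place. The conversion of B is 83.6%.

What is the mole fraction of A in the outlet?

0.836

B reacted = 0.836 × 821 = 686.4 mol; ν_B = −1, so ξ = 686.4/1 = 686.4 mol.
Outlet amounts (n = n₀ + ν ξ):
  B: 821 − 1(686.4) = 134.6
  A: 0 + 1(686.4) = 686.4
Total out = 821 mol; y_A = 686.4 / 821 = 0.836.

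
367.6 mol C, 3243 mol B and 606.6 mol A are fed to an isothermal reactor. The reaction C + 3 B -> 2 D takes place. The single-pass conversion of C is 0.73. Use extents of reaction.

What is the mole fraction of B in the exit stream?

0.662

C reacted = 0.73 × 367.6 = 268.3 mol; ν_C = −1, so ξ = 268.3/1 = 268.3 mol.
Outlet amounts (n = n₀ + ν ξ):
  C: 367.6 − 1(268.3) = 99.25
  B: 3243 − 3(268.3) = 2438
  D: 0 + 2(268.3) = 536.7
  A: 606.6 (inert)
Total out = 3681 mol; y_B = 2438 / 3681 = 0.6624.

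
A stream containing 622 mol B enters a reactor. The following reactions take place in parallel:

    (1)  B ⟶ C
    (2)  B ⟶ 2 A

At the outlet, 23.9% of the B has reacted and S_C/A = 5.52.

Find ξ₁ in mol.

Conversion of B: B consumed = 0.239 × 622 = 148.7 mol = 1ξ₁ + 1ξ₂.
Selectivity: 1ξ₁ / (2ξ₂) = 5.52 → ξ₁ = 11.04 ξ₂.
Substitute: (1·11.04 + 1) ξ₂ = 148.7 → ξ₂ = 12.35 mol, ξ₁ = 136.3 mol.
Outlet amounts (n = n₀ + Σ ν·ξ):
  B: 622 − 1(136.3) − 1(12.35) = 473.3
  C: 0 + 1(136.3) = 136.3
  A: 0 + 2(12.35) = 24.69

ξ₁ = 136 mol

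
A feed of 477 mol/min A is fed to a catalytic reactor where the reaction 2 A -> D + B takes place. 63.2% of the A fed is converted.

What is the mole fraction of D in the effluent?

0.316

A reacted = 0.632 × 477 = 301.5 mol/min; ν_A = −2, so ξ = 301.5/2 = 150.7 mol/min.
Outlet amounts (n = n₀ + ν ξ):
  A: 477 − 2(150.7) = 175.5
  D: 0 + 1(150.7) = 150.7
  B: 0 + 1(150.7) = 150.7
Total out = 477 mol/min; y_D = 150.7 / 477 = 0.316.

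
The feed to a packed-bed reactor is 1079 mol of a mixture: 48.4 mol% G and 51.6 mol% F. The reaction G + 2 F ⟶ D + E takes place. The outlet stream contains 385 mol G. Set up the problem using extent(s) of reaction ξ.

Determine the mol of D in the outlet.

For G: n = n₀ − 1ξ → 385 = 522.2 − 1ξ, giving ξ = 137.2 mol.
Outlet amounts (n = n₀ + ν ξ):
  G: 522.2 − 1(137.2) = 385
  F: 556.8 − 2(137.2) = 282.3
  D: 0 + 1(137.2) = 137.2
  E: 0 + 1(137.2) = 137.2

137 mol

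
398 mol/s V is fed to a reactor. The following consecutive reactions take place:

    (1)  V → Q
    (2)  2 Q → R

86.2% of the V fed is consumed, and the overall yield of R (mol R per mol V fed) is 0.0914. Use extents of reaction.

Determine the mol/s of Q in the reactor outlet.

270 mol/s

Conversion of V: V consumed = 1ξ₁ = 0.862 × 398 → ξ₁ = 343.1 mol/s.
Yield of R: 1ξ₂ / 398 = 0.0914 → ξ₂ = 36.38 mol/s.
Outlet amounts (n = n₀ + Σ ν·ξ):
  V: 398 − 1(343.1) = 54.92
  Q: 0 + 1(343.1) − 2(36.38) = 270.3
  R: 0 + 1(36.38) = 36.38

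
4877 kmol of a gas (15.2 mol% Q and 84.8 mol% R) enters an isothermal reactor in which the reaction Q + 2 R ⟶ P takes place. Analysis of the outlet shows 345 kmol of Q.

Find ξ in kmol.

For Q: n = n₀ − 1ξ → 345 = 741.3 − 1ξ, giving ξ = 396.3 kmol.
Outlet amounts (n = n₀ + ν ξ):
  Q: 741.3 − 1(396.3) = 345
  R: 4136 − 2(396.3) = 3343
  P: 0 + 1(396.3) = 396.3

ξ = 396 kmol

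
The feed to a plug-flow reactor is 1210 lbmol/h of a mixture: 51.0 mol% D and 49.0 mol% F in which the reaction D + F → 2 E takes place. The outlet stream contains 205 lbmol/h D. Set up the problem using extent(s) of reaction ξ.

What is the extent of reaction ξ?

For D: n = n₀ − 1ξ → 205 = 617.1 − 1ξ, giving ξ = 412.1 lbmol/h.
Outlet amounts (n = n₀ + ν ξ):
  D: 617.1 − 1(412.1) = 205
  F: 592.9 − 1(412.1) = 180.8
  E: 0 + 2(412.1) = 824.2

ξ = 412 lbmol/h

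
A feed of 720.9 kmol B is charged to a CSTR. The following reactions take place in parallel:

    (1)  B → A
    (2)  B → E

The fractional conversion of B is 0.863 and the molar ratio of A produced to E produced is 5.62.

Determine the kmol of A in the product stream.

528 kmol

Conversion of B: B consumed = 0.863 × 720.9 = 622.1 kmol = 1ξ₁ + 1ξ₂.
Selectivity: 1ξ₁ / (1ξ₂) = 5.62 → ξ₁ = 5.62 ξ₂.
Substitute: (1·5.62 + 1) ξ₂ = 622.1 → ξ₂ = 93.98 kmol, ξ₁ = 528.2 kmol.
Outlet amounts (n = n₀ + Σ ν·ξ):
  B: 720.9 − 1(528.2) − 1(93.98) = 98.76
  A: 0 + 1(528.2) = 528.2
  E: 0 + 1(93.98) = 93.98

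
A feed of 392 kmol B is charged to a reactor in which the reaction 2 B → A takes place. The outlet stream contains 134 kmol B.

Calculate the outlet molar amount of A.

129 kmol

For B: n = n₀ − 2ξ → 134 = 392 − 2ξ, giving ξ = 129 kmol.
Outlet amounts (n = n₀ + ν ξ):
  B: 392 − 2(129) = 134
  A: 0 + 1(129) = 129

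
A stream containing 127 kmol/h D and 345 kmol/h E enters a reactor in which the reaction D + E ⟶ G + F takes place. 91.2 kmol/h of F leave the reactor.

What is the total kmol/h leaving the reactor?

For F: n = n₀ + 1ξ → 91.2 = 0 + 1ξ, giving ξ = 91.2 kmol/h.
Outlet amounts (n = n₀ + ν ξ):
  D: 127 − 1(91.2) = 35.8
  E: 345 − 1(91.2) = 253.8
  G: 0 + 1(91.2) = 91.2
  F: 0 + 1(91.2) = 91.2
Total out = 35.8 + 253.8 + 91.2 + 91.2 = 472 kmol/h.

472 kmol/h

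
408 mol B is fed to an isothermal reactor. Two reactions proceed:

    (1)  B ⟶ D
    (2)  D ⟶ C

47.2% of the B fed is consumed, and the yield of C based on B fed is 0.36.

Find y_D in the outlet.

Conversion of B: B consumed = 1ξ₁ = 0.472 × 408 → ξ₁ = 192.6 mol.
Yield of C: 1ξ₂ / 408 = 0.36 → ξ₂ = 146.9 mol.
Outlet amounts (n = n₀ + Σ ν·ξ):
  B: 408 − 1(192.6) = 215.4
  D: 0 + 1(192.6) − 1(146.9) = 45.7
  C: 0 + 1(146.9) = 146.9
Total out = 408 mol; y_D = 45.7 / 408 = 0.112.

0.112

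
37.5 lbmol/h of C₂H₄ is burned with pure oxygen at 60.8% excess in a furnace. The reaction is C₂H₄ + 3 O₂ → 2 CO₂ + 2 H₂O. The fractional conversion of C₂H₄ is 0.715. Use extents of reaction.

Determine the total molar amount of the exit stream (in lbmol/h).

218 lbmol/h

Stoichiometric O₂ = 3 × 37.5 = 112.5 lbmol/h; O₂ fed = 112.5 × 1.608 = 180.9 lbmol/h.
Fuel reacted = 0.715 × 37.5 → ξ = 26.81 lbmol/h.
Outlet (n = n₀ + ν ξ):
  C₂H₄: 37.5 − 1(26.81) = 10.69
  O₂: 180.9 − 3(26.81) = 100.5
  CO₂: 0 + 2(26.81) = 53.62
  H₂O: 0 + 2(26.81) = 53.62
Total out = 10.69 + 100.5 + 53.62 + 53.62 = 218.4 lbmol/h.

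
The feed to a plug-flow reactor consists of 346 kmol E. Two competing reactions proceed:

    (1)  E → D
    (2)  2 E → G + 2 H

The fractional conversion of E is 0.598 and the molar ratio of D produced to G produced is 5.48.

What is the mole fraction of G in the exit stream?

0.074

Conversion of E: E consumed = 0.598 × 346 = 206.9 kmol = 1ξ₁ + 2ξ₂.
Selectivity: 1ξ₁ / (1ξ₂) = 5.48 → ξ₁ = 5.48 ξ₂.
Substitute: (1·5.48 + 2) ξ₂ = 206.9 → ξ₂ = 27.66 kmol, ξ₁ = 151.6 kmol.
Outlet amounts (n = n₀ + Σ ν·ξ):
  E: 346 − 1(151.6) − 2(27.66) = 139.1
  D: 0 + 1(151.6) = 151.6
  G: 0 + 1(27.66) = 27.66
  H: 0 + 2(27.66) = 55.32
Total out = 373.7 kmol; y_G = 27.66 / 373.7 = 0.07403.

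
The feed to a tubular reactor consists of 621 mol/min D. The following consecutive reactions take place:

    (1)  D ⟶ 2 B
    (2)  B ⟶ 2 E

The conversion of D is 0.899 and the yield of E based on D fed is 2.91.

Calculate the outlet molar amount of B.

213 mol/min

Conversion of D: D consumed = 1ξ₁ = 0.899 × 621 → ξ₁ = 558.3 mol/min.
Yield of E: 2ξ₂ / 621 = 2.91 → ξ₂ = 903.6 mol/min.
Outlet amounts (n = n₀ + Σ ν·ξ):
  D: 621 − 1(558.3) = 62.72
  B: 0 + 2(558.3) − 1(903.6) = 213
  E: 0 + 2(903.6) = 1807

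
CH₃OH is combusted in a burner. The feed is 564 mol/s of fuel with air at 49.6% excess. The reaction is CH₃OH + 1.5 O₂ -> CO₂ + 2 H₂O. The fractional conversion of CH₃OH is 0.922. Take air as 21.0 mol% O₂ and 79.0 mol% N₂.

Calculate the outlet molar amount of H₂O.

Stoichiometric O₂ = 1.5 × 564 = 846 mol/s; O₂ fed = 846 × 1.496 = 1266 mol/s.
N₂ fed = 1266 × 79/21 = 4761 mol/s.
Fuel reacted = 0.922 × 564 → ξ = 520 mol/s.
Outlet (n = n₀ + ν ξ):
  CH₃OH: 564 − 1(520) = 43.99
  O₂: 1266 − 1.5(520) = 485.6
  N₂: 4761 (inert)
  CO₂: 0 + 1(520) = 520
  H₂O: 0 + 2(520) = 1040

1040 mol/s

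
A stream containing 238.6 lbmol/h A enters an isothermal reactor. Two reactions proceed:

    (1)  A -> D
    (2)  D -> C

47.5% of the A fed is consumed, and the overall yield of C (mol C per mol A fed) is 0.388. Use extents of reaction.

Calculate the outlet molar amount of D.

Conversion of A: A consumed = 1ξ₁ = 0.475 × 238.6 → ξ₁ = 113.3 lbmol/h.
Yield of C: 1ξ₂ / 238.6 = 0.388 → ξ₂ = 92.58 lbmol/h.
Outlet amounts (n = n₀ + Σ ν·ξ):
  A: 238.6 − 1(113.3) = 125.3
  D: 0 + 1(113.3) − 1(92.58) = 20.76
  C: 0 + 1(92.58) = 92.58

20.8 lbmol/h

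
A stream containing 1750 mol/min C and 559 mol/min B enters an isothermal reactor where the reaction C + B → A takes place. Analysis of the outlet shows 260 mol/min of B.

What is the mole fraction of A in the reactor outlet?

0.149

For B: n = n₀ − 1ξ → 260 = 559 − 1ξ, giving ξ = 299 mol/min.
Outlet amounts (n = n₀ + ν ξ):
  C: 1750 − 1(299) = 1451
  B: 559 − 1(299) = 260
  A: 0 + 1(299) = 299
Total out = 2010 mol/min; y_A = 299 / 2010 = 0.1488.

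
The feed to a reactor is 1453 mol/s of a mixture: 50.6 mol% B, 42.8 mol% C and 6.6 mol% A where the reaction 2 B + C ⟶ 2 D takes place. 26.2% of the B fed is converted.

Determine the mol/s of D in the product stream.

193 mol/s

B reacted = 0.262 × 735.2 = 192.6 mol/s; ν_B = −2, so ξ = 192.6/2 = 96.31 mol/s.
Outlet amounts (n = n₀ + ν ξ):
  B: 735.2 − 2(96.31) = 542.6
  C: 621.9 − 1(96.31) = 525.6
  D: 0 + 2(96.31) = 192.6
  A: 95.9 (inert)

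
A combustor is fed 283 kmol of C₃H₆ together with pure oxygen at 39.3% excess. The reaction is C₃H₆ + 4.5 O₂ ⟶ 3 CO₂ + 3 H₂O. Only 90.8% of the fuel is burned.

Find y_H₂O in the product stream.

Stoichiometric O₂ = 4.5 × 283 = 1274 kmol; O₂ fed = 1274 × 1.393 = 1774 kmol.
Fuel reacted = 0.908 × 283 → ξ = 257 kmol.
Outlet (n = n₀ + ν ξ):
  C₃H₆: 283 − 1(257) = 26.04
  O₂: 1774 − 4.5(257) = 617.6
  CO₂: 0 + 3(257) = 770.9
  H₂O: 0 + 3(257) = 770.9
Total out = 2185 kmol; y_H₂O = 770.9 / 2185 = 0.3527.

0.353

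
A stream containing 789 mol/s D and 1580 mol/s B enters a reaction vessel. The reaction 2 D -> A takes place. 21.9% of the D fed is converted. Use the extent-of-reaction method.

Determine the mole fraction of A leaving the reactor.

0.0378

D reacted = 0.219 × 789 = 172.8 mol/s; ν_D = −2, so ξ = 172.8/2 = 86.4 mol/s.
Outlet amounts (n = n₀ + ν ξ):
  D: 789 − 2(86.4) = 616.2
  A: 0 + 1(86.4) = 86.4
  B: 1580 (inert)
Total out = 2283 mol/s; y_A = 86.4 / 2283 = 0.03785.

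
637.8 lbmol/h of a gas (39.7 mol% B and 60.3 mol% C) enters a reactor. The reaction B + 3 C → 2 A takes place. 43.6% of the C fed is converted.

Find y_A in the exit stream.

C reacted = 0.436 × 384.6 = 167.7 lbmol/h; ν_C = −3, so ξ = 167.7/3 = 55.89 lbmol/h.
Outlet amounts (n = n₀ + ν ξ):
  B: 253.2 − 1(55.89) = 197.3
  C: 384.6 − 3(55.89) = 216.9
  A: 0 + 2(55.89) = 111.8
Total out = 526 lbmol/h; y_A = 111.8 / 526 = 0.2125.

0.213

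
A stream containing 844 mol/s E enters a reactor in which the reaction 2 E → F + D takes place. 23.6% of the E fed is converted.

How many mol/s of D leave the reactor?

99.6 mol/s

E reacted = 0.236 × 844 = 199.2 mol/s; ν_E = −2, so ξ = 199.2/2 = 99.59 mol/s.
Outlet amounts (n = n₀ + ν ξ):
  E: 844 − 2(99.59) = 644.8
  F: 0 + 1(99.59) = 99.59
  D: 0 + 1(99.59) = 99.59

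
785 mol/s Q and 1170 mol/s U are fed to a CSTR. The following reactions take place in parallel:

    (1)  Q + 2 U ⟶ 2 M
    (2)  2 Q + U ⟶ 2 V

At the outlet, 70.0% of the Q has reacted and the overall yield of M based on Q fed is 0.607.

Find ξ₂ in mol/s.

ξ₂ = 156 mol/s

Yield of M: 2ξ₁ / 785 = 0.607 → ξ₁ = 238.2 mol/s.
Conversion of Q: 1ξ₁ + 2ξ₂ = 0.7 × 785 = 549.5 → ξ₂ = 155.6 mol/s.
Outlet amounts (n = n₀ + Σ ν·ξ):
  Q: 785 − 1(238.2) − 2(155.6) = 235.5
  U: 1170 − 2(238.2) − 1(155.6) = 537.9
  M: 0 + 2(238.2) = 476.5
  V: 0 + 2(155.6) = 311.3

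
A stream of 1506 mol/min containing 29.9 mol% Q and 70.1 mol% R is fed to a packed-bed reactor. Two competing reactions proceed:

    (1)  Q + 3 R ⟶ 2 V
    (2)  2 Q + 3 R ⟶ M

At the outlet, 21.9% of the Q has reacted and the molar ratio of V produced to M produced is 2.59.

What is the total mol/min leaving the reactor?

1310 mol/min

Conversion of Q: Q consumed = 0.219 × 450.3 = 98.61 mol/min = 1ξ₁ + 2ξ₂.
Selectivity: 2ξ₁ / (1ξ₂) = 2.59 → ξ₁ = 1.295 ξ₂.
Substitute: (1·1.295 + 2) ξ₂ = 98.61 → ξ₂ = 29.93 mol/min, ξ₁ = 38.76 mol/min.
Outlet amounts (n = n₀ + Σ ν·ξ):
  Q: 450.3 − 1(38.76) − 2(29.93) = 351.7
  R: 1056 − 3(38.76) − 3(29.93) = 849.6
  V: 0 + 2(38.76) = 77.51
  M: 0 + 1(29.93) = 29.93
Total out = 351.7 + 849.6 + 77.51 + 29.93 = 1309 mol/min.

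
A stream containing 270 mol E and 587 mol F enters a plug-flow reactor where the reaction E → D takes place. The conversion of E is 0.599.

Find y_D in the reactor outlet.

0.189

E reacted = 0.599 × 270 = 161.7 mol; ν_E = −1, so ξ = 161.7/1 = 161.7 mol.
Outlet amounts (n = n₀ + ν ξ):
  E: 270 − 1(161.7) = 108.3
  D: 0 + 1(161.7) = 161.7
  F: 587 (inert)
Total out = 857 mol; y_D = 161.7 / 857 = 0.1887.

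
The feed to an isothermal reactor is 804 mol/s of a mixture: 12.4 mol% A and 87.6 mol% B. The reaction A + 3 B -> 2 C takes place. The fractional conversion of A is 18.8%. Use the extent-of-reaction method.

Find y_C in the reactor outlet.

A reacted = 0.188 × 99.7 = 18.74 mol/s; ν_A = −1, so ξ = 18.74/1 = 18.74 mol/s.
Outlet amounts (n = n₀ + ν ξ):
  A: 99.7 − 1(18.74) = 80.95
  B: 704.3 − 3(18.74) = 648.1
  C: 0 + 2(18.74) = 37.49
Total out = 766.5 mol/s; y_C = 37.49 / 766.5 = 0.0489.

0.0489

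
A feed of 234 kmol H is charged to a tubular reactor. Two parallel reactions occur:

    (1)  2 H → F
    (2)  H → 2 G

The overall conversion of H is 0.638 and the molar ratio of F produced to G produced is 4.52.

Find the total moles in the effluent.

171 kmol

Conversion of H: H consumed = 0.638 × 234 = 149.3 kmol = 2ξ₁ + 1ξ₂.
Selectivity: 1ξ₁ / (2ξ₂) = 4.52 → ξ₁ = 9.04 ξ₂.
Substitute: (2·9.04 + 1) ξ₂ = 149.3 → ξ₂ = 7.825 kmol, ξ₁ = 70.73 kmol.
Outlet amounts (n = n₀ + Σ ν·ξ):
  H: 234 − 2(70.73) − 1(7.825) = 84.71
  F: 0 + 1(70.73) = 70.73
  G: 0 + 2(7.825) = 15.65
Total out = 84.71 + 70.73 + 15.65 = 171.1 kmol.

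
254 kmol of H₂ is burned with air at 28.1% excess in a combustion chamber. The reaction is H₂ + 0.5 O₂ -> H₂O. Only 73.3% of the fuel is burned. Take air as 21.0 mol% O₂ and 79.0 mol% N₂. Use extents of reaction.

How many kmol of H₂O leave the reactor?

Stoichiometric O₂ = 0.5 × 254 = 127 kmol; O₂ fed = 127 × 1.281 = 162.7 kmol.
N₂ fed = 162.7 × 79/21 = 612 kmol.
Fuel reacted = 0.733 × 254 → ξ = 186.2 kmol.
Outlet (n = n₀ + ν ξ):
  H₂: 254 − 1(186.2) = 67.82
  O₂: 162.7 − 0.5(186.2) = 69.6
  N₂: 612 (inert)
  H₂O: 0 + 1(186.2) = 186.2

186 kmol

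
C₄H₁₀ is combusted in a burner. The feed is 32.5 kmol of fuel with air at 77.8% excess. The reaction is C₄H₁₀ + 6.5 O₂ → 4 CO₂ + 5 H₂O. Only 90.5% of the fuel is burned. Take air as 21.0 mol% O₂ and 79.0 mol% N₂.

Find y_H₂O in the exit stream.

0.0788

Stoichiometric O₂ = 6.5 × 32.5 = 211.2 kmol; O₂ fed = 211.2 × 1.778 = 375.6 kmol.
N₂ fed = 375.6 × 79/21 = 1413 kmol.
Fuel reacted = 0.905 × 32.5 → ξ = 29.41 kmol.
Outlet (n = n₀ + ν ξ):
  C₄H₁₀: 32.5 − 1(29.41) = 3.087
  O₂: 375.6 − 6.5(29.41) = 184.4
  N₂: 1413 (inert)
  CO₂: 0 + 4(29.41) = 117.7
  H₂O: 0 + 5(29.41) = 147.1
Total out = 1865 kmol; y_H₂O = 147.1 / 1865 = 0.07885.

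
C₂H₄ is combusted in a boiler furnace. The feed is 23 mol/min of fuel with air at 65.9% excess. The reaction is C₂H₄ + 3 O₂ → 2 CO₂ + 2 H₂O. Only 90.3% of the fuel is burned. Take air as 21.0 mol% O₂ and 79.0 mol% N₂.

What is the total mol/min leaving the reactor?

568 mol/min

Stoichiometric O₂ = 3 × 23 = 69 mol/min; O₂ fed = 69 × 1.659 = 114.5 mol/min.
N₂ fed = 114.5 × 79/21 = 430.6 mol/min.
Fuel reacted = 0.903 × 23 → ξ = 20.77 mol/min.
Outlet (n = n₀ + ν ξ):
  C₂H₄: 23 − 1(20.77) = 2.231
  O₂: 114.5 − 3(20.77) = 52.16
  N₂: 430.6 (inert)
  CO₂: 0 + 2(20.77) = 41.54
  H₂O: 0 + 2(20.77) = 41.54
Total out = 2.231 + 52.16 + 430.6 + 41.54 + 41.54 = 568.1 mol/min.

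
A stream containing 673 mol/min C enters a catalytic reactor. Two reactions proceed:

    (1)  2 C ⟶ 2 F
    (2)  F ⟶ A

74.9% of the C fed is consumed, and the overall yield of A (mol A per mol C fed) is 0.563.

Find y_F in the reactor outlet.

Conversion of C: C consumed = 2ξ₁ = 0.749 × 673 → ξ₁ = 252 mol/min.
Yield of A: 1ξ₂ / 673 = 0.563 → ξ₂ = 378.9 mol/min.
Outlet amounts (n = n₀ + Σ ν·ξ):
  C: 673 − 2(252) = 168.9
  F: 0 + 2(252) − 1(378.9) = 125.2
  A: 0 + 1(378.9) = 378.9
Total out = 673 mol/min; y_F = 125.2 / 673 = 0.186.

0.186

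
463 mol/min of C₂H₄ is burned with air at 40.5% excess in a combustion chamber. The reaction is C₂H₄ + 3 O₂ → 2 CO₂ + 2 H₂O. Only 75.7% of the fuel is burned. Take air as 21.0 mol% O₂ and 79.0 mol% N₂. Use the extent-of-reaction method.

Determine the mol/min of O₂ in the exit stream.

Stoichiometric O₂ = 3 × 463 = 1389 mol/min; O₂ fed = 1389 × 1.405 = 1952 mol/min.
N₂ fed = 1952 × 79/21 = 7342 mol/min.
Fuel reacted = 0.757 × 463 → ξ = 350.5 mol/min.
Outlet (n = n₀ + ν ξ):
  C₂H₄: 463 − 1(350.5) = 112.5
  O₂: 1952 − 3(350.5) = 900.1
  N₂: 7342 (inert)
  CO₂: 0 + 2(350.5) = 701
  H₂O: 0 + 2(350.5) = 701

900 mol/min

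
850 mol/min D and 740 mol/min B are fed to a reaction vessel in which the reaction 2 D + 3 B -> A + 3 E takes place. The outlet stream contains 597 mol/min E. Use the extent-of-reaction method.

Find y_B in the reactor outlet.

For E: n = n₀ + 3ξ → 597 = 0 + 3ξ, giving ξ = 199 mol/min.
Outlet amounts (n = n₀ + ν ξ):
  D: 850 − 2(199) = 452
  B: 740 − 3(199) = 143
  A: 0 + 1(199) = 199
  E: 0 + 3(199) = 597
Total out = 1391 mol/min; y_B = 143 / 1391 = 0.1028.

0.103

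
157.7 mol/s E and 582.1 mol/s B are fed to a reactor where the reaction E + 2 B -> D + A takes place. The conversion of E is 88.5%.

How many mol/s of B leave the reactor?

E reacted = 0.885 × 157.7 = 139.6 mol/s; ν_E = −1, so ξ = 139.6/1 = 139.6 mol/s.
Outlet amounts (n = n₀ + ν ξ):
  E: 157.7 − 1(139.6) = 18.14
  B: 582.1 − 2(139.6) = 303
  D: 0 + 1(139.6) = 139.6
  A: 0 + 1(139.6) = 139.6

303 mol/s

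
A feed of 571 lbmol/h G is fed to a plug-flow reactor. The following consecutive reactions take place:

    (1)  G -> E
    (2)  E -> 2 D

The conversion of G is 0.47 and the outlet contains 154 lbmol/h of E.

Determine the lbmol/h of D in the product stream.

Conversion of G: G consumed = 1ξ₁ = 0.47 × 571 → ξ₁ = 268.4 lbmol/h.
E balance: n_E = 0 + 1ξ₁ − 1ξ₂ = 154 → ξ₂ = (1·268.4 − 154)/1 = 114.4 lbmol/h.
Outlet amounts (n = n₀ + Σ ν·ξ):
  G: 571 − 1(268.4) = 302.6
  E: 0 + 1(268.4) − 1(114.4) = 154
  D: 0 + 2(114.4) = 228.7

229 lbmol/h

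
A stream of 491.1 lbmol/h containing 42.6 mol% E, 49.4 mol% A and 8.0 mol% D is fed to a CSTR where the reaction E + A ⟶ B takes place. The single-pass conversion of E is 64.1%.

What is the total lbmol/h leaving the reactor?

357 lbmol/h

E reacted = 0.641 × 209.2 = 134.1 lbmol/h; ν_E = −1, so ξ = 134.1/1 = 134.1 lbmol/h.
Outlet amounts (n = n₀ + ν ξ):
  E: 209.2 − 1(134.1) = 75.11
  A: 242.6 − 1(134.1) = 108.5
  B: 0 + 1(134.1) = 134.1
  D: 39.29 (inert)
Total out = 75.11 + 108.5 + 134.1 + 39.29 = 357 lbmol/h.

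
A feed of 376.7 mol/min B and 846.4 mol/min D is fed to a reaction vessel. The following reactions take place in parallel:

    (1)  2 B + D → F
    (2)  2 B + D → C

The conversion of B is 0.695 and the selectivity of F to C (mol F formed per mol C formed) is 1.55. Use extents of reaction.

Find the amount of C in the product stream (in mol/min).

51.3 mol/min

Conversion of B: B consumed = 0.695 × 376.7 = 261.8 mol/min = 2ξ₁ + 2ξ₂.
Selectivity: 1ξ₁ / (1ξ₂) = 1.55 → ξ₁ = 1.55 ξ₂.
Substitute: (2·1.55 + 2) ξ₂ = 261.8 → ξ₂ = 51.33 mol/min, ξ₁ = 79.57 mol/min.
Outlet amounts (n = n₀ + Σ ν·ξ):
  B: 376.7 − 2(79.57) − 2(51.33) = 114.9
  D: 846.4 − 1(79.57) − 1(51.33) = 715.5
  F: 0 + 1(79.57) = 79.57
  C: 0 + 1(51.33) = 51.33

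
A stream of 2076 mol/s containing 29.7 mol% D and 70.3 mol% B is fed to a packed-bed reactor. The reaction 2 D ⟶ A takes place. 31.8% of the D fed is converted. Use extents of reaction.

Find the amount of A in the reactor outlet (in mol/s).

D reacted = 0.318 × 616.6 = 196.1 mol/s; ν_D = −2, so ξ = 196.1/2 = 98.03 mol/s.
Outlet amounts (n = n₀ + ν ξ):
  D: 616.6 − 2(98.03) = 420.5
  A: 0 + 1(98.03) = 98.03
  B: 1459 (inert)

98 mol/s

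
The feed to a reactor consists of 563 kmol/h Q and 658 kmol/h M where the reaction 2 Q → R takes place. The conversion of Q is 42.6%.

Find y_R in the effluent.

0.109

Q reacted = 0.426 × 563 = 239.8 kmol/h; ν_Q = −2, so ξ = 239.8/2 = 119.9 kmol/h.
Outlet amounts (n = n₀ + ν ξ):
  Q: 563 − 2(119.9) = 323.2
  R: 0 + 1(119.9) = 119.9
  M: 658 (inert)
Total out = 1101 kmol/h; y_R = 119.9 / 1101 = 0.1089.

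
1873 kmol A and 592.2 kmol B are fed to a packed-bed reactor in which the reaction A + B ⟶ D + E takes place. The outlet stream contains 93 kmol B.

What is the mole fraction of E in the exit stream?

0.202

For B: n = n₀ − 1ξ → 93 = 592.2 − 1ξ, giving ξ = 499.2 kmol.
Outlet amounts (n = n₀ + ν ξ):
  A: 1873 − 1(499.2) = 1374
  B: 592.2 − 1(499.2) = 93
  D: 0 + 1(499.2) = 499.2
  E: 0 + 1(499.2) = 499.2
Total out = 2465 kmol; y_E = 499.2 / 2465 = 0.2025.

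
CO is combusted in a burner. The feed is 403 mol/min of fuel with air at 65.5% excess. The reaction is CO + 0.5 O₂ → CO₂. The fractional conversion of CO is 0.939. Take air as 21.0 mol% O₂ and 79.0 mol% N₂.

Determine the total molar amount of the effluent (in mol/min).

1800 mol/min

Stoichiometric O₂ = 0.5 × 403 = 201.5 mol/min; O₂ fed = 201.5 × 1.655 = 333.5 mol/min.
N₂ fed = 333.5 × 79/21 = 1255 mol/min.
Fuel reacted = 0.939 × 403 → ξ = 378.4 mol/min.
Outlet (n = n₀ + ν ξ):
  CO: 403 − 1(378.4) = 24.58
  O₂: 333.5 − 0.5(378.4) = 144.3
  N₂: 1255 (inert)
  CO₂: 0 + 1(378.4) = 378.4
Total out = 24.58 + 144.3 + 1255 + 378.4 = 1802 mol/min.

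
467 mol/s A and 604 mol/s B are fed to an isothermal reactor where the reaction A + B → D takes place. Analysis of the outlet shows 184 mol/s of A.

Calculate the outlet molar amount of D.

283 mol/s

For A: n = n₀ − 1ξ → 184 = 467 − 1ξ, giving ξ = 283 mol/s.
Outlet amounts (n = n₀ + ν ξ):
  A: 467 − 1(283) = 184
  B: 604 − 1(283) = 321
  D: 0 + 1(283) = 283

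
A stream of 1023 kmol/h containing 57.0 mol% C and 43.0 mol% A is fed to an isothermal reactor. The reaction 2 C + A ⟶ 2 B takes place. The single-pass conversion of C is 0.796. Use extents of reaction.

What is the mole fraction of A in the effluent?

0.263

C reacted = 0.796 × 583.1 = 464.2 kmol/h; ν_C = −2, so ξ = 464.2/2 = 232.1 kmol/h.
Outlet amounts (n = n₀ + ν ξ):
  C: 583.1 − 2(232.1) = 119
  A: 439.9 − 1(232.1) = 207.8
  B: 0 + 2(232.1) = 464.2
Total out = 790.9 kmol/h; y_A = 207.8 / 790.9 = 0.2627.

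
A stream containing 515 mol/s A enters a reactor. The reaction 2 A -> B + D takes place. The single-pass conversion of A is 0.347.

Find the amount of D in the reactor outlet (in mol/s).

89.4 mol/s

A reacted = 0.347 × 515 = 178.7 mol/s; ν_A = −2, so ξ = 178.7/2 = 89.35 mol/s.
Outlet amounts (n = n₀ + ν ξ):
  A: 515 − 2(89.35) = 336.3
  B: 0 + 1(89.35) = 89.35
  D: 0 + 1(89.35) = 89.35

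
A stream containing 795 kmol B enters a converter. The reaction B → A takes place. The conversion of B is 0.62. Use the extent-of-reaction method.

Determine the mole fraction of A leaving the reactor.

B reacted = 0.62 × 795 = 492.9 kmol; ν_B = −1, so ξ = 492.9/1 = 492.9 kmol.
Outlet amounts (n = n₀ + ν ξ):
  B: 795 − 1(492.9) = 302.1
  A: 0 + 1(492.9) = 492.9
Total out = 795 kmol; y_A = 492.9 / 795 = 0.62.

0.62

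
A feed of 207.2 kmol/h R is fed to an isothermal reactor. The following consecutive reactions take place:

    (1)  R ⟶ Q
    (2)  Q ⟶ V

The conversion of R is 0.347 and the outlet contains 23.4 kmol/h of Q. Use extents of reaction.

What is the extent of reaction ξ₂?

ξ₂ = 48.5 kmol/h

Conversion of R: R consumed = 1ξ₁ = 0.347 × 207.2 → ξ₁ = 71.9 kmol/h.
Q balance: n_Q = 0 + 1ξ₁ − 1ξ₂ = 23.4 → ξ₂ = (1·71.9 − 23.4)/1 = 48.5 kmol/h.
Outlet amounts (n = n₀ + Σ ν·ξ):
  R: 207.2 − 1(71.9) = 135.3
  Q: 0 + 1(71.9) − 1(48.5) = 23.4
  V: 0 + 1(48.5) = 48.5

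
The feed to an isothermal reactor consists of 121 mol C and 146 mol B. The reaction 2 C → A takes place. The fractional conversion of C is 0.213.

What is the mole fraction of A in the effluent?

0.0507

C reacted = 0.213 × 121 = 25.77 mol; ν_C = −2, so ξ = 25.77/2 = 12.89 mol.
Outlet amounts (n = n₀ + ν ξ):
  C: 121 − 2(12.89) = 95.23
  A: 0 + 1(12.89) = 12.89
  B: 146 (inert)
Total out = 254.1 mol; y_A = 12.89 / 254.1 = 0.05071.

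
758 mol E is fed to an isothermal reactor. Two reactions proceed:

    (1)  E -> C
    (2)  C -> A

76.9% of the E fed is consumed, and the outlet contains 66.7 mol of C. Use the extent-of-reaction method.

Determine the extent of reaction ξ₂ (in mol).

Conversion of E: E consumed = 1ξ₁ = 0.769 × 758 → ξ₁ = 582.9 mol.
C balance: n_C = 0 + 1ξ₁ − 1ξ₂ = 66.7 → ξ₂ = (1·582.9 − 66.7)/1 = 516.2 mol.
Outlet amounts (n = n₀ + Σ ν·ξ):
  E: 758 − 1(582.9) = 175.1
  C: 0 + 1(582.9) − 1(516.2) = 66.7
  A: 0 + 1(516.2) = 516.2

ξ₂ = 516 mol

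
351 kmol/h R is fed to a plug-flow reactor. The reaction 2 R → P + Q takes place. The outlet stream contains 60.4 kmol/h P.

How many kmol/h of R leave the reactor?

230 kmol/h

For P: n = n₀ + 1ξ → 60.4 = 0 + 1ξ, giving ξ = 60.4 kmol/h.
Outlet amounts (n = n₀ + ν ξ):
  R: 351 − 2(60.4) = 230.2
  P: 0 + 1(60.4) = 60.4
  Q: 0 + 1(60.4) = 60.4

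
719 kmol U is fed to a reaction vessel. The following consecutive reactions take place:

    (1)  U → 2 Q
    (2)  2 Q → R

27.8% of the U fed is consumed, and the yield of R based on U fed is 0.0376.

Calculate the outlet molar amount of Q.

346 kmol

Conversion of U: U consumed = 1ξ₁ = 0.278 × 719 → ξ₁ = 199.9 kmol.
Yield of R: 1ξ₂ / 719 = 0.0376 → ξ₂ = 27.03 kmol.
Outlet amounts (n = n₀ + Σ ν·ξ):
  U: 719 − 1(199.9) = 519.1
  Q: 0 + 2(199.9) − 2(27.03) = 345.7
  R: 0 + 1(27.03) = 27.03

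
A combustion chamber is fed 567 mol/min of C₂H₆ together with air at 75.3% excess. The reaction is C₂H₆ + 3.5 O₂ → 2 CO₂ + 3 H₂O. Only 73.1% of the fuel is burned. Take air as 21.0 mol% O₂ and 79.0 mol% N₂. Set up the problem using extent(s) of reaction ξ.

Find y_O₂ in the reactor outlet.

0.117

Stoichiometric O₂ = 3.5 × 567 = 1984 mol/min; O₂ fed = 1984 × 1.753 = 3479 mol/min.
N₂ fed = 3479 × 79/21 = 13090 mol/min.
Fuel reacted = 0.731 × 567 → ξ = 414.5 mol/min.
Outlet (n = n₀ + ν ξ):
  C₂H₆: 567 − 1(414.5) = 152.5
  O₂: 3479 − 3.5(414.5) = 2028
  N₂: 13090 (inert)
  CO₂: 0 + 2(414.5) = 829
  H₂O: 0 + 3(414.5) = 1243
Total out = 17340 mol/min; y_O₂ = 2028 / 17340 = 0.117.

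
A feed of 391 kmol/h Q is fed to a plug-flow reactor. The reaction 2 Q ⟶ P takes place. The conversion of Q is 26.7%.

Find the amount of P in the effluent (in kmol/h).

Q reacted = 0.267 × 391 = 104.4 kmol/h; ν_Q = −2, so ξ = 104.4/2 = 52.2 kmol/h.
Outlet amounts (n = n₀ + ν ξ):
  Q: 391 − 2(52.2) = 286.6
  P: 0 + 1(52.2) = 52.2

52.2 kmol/h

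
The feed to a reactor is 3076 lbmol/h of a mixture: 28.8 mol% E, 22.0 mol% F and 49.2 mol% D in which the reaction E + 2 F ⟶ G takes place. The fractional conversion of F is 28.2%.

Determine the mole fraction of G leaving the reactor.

0.0331

F reacted = 0.282 × 676.7 = 190.8 lbmol/h; ν_F = −2, so ξ = 190.8/2 = 95.42 lbmol/h.
Outlet amounts (n = n₀ + ν ξ):
  E: 885.9 − 1(95.42) = 790.5
  F: 676.7 − 2(95.42) = 485.9
  G: 0 + 1(95.42) = 95.42
  D: 1513 (inert)
Total out = 2885 lbmol/h; y_G = 95.42 / 2885 = 0.03307.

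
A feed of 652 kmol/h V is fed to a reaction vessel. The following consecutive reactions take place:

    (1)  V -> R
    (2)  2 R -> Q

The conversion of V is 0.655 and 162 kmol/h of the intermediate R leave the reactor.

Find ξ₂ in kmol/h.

Conversion of V: V consumed = 1ξ₁ = 0.655 × 652 → ξ₁ = 427.1 kmol/h.
R balance: n_R = 0 + 1ξ₁ − 2ξ₂ = 162 → ξ₂ = (1·427.1 − 162)/2 = 132.5 kmol/h.
Outlet amounts (n = n₀ + Σ ν·ξ):
  V: 652 − 1(427.1) = 224.9
  R: 0 + 1(427.1) − 2(132.5) = 162
  Q: 0 + 1(132.5) = 132.5

ξ₂ = 133 kmol/h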